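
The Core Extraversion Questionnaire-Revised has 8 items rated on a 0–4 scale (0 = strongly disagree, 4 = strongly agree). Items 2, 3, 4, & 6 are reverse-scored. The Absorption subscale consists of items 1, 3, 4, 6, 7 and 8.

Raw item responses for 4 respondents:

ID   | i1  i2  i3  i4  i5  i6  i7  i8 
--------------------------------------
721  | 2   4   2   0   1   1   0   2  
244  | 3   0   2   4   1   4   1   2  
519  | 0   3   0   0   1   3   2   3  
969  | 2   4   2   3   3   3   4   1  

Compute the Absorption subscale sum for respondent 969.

11

Respondent 969 raw: 2, 4, 2, 3, 3, 3, 4, 1.
Absorption items: 1, 3, 4, 6, 7, 8.
Reverse-coded (on a 0–4 scale, reversed = 4 − raw):
  item 1: 2
  item 3: 4 − 2 = 2
  item 4: 4 − 3 = 1
  item 6: 4 − 3 = 1
  item 7: 4
  item 8: 1
Sum = 2 + 2 + 1 + 1 + 4 + 1 = 11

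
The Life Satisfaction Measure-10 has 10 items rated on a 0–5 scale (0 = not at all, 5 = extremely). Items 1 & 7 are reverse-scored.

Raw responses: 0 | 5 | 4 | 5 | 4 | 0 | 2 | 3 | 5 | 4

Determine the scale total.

Apply reverse scoring (reverse-coded value = 5 − response):
  item 1: 5 − 0 = 5
  item 7: 5 − 2 = 3
After reverse-coding: 5, 5, 4, 5, 4, 0, 3, 3, 5, 4
Total = 5 + 5 + 4 + 5 + 4 + 0 + 3 + 3 + 5 + 4 = 38

38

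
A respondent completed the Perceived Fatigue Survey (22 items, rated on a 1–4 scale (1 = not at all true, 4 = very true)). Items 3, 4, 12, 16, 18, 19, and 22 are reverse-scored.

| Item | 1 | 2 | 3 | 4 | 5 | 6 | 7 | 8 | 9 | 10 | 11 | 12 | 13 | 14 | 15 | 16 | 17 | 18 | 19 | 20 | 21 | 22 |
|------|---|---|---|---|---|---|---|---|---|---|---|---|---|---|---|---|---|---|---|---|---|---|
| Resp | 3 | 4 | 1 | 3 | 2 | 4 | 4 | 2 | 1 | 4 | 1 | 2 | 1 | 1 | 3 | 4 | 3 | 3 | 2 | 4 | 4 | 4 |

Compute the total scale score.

57

Raw sum = 60. Reverse-scored items: 3, 4, 12, 16, 18, 19, 22; their raw sum = 19.
Each reversal replaces raw with 5 − raw, changing the total by 5 − 2·raw per item.
Total = 60 + 7·5 − 2·19 = 60 + 35 − 38 = 57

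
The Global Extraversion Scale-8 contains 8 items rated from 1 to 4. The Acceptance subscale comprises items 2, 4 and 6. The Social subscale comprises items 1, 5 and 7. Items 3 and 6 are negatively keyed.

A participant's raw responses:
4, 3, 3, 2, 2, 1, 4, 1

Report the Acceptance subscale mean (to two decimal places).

3.00

Acceptance items: 2, 4, 6.
Of these, item 6 is negatively keyed; on a 1–4 scale, reversed = 5 − raw.
  item 2: 3
  item 4: 2
  item 6: 5 − 1 = 4
Sum = 3 + 2 + 4 = 9
Mean = 9 / 3 = 3.00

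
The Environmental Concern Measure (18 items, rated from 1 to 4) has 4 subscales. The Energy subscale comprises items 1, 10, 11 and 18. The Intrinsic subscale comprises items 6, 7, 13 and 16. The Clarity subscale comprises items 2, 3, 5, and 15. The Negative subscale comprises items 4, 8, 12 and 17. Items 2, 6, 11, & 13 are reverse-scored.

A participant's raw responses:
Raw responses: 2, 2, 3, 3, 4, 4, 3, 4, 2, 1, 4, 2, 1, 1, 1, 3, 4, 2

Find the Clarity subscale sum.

Clarity items: 2, 3, 5, 15.
Of these, item 2 is reverse-scored; reversed = (1+4) − raw = 5 − raw.
  item 2: 5 − 2 = 3
  item 3: 3
  item 5: 4
  item 15: 1
Sum = 3 + 3 + 4 + 1 = 11

11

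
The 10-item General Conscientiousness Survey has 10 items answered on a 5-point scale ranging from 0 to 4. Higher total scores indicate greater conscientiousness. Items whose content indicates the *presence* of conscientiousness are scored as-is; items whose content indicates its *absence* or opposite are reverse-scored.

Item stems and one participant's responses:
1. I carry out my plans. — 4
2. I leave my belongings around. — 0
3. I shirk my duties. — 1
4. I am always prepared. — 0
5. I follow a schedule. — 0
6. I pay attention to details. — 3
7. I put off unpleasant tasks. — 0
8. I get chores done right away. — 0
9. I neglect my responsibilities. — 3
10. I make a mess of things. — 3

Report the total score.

20

Items 2, 3, 7, 9, 10 describe the absence/opposite of conscientiousness → reverse-score.
on a 0–4 scale, reversed = 4 − raw.
  item 1: 4
  item 2: 4 − 0 = 4
  item 3: 4 − 1 = 3
  item 4: 0
  item 5: 0
  item 6: 3
  item 7: 4 − 0 = 4
  item 8: 0
  item 9: 4 − 3 = 1
  item 10: 4 − 3 = 1
Total = 4 + 4 + 3 + 0 + 0 + 3 + 4 + 0 + 1 + 1 = 20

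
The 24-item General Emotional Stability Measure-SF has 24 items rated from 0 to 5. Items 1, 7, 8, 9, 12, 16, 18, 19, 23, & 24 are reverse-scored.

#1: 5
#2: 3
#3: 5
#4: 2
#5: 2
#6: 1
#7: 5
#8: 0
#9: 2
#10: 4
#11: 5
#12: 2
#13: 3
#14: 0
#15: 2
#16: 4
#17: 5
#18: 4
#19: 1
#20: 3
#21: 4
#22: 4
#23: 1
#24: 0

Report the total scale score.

69

Raw sum = 67. Reverse-scored items: 1, 7, 8, 9, 12, 16, 18, 19, 23, 24; their raw sum = 24.
Each reversal replaces raw with 5 − raw, changing the total by 5 − 2·raw per item.
Total = 67 + 10·5 − 2·24 = 67 + 50 − 48 = 69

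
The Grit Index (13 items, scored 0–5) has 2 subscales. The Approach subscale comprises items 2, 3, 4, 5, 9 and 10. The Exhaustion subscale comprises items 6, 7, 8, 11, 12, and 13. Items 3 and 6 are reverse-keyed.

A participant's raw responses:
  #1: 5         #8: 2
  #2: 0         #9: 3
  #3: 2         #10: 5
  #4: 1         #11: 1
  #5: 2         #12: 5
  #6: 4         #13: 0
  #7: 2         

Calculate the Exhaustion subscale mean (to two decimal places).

1.83

Exhaustion items: 6, 7, 8, 11, 12, 13.
Of these, item 6 is reverse-keyed; reverse-coded value = 5 − response.
  item 6: 5 − 4 = 1
  item 7: 2
  item 8: 2
  item 11: 1
  item 12: 5
  item 13: 0
Sum = 1 + 2 + 2 + 1 + 5 + 0 = 11
Mean = 11 / 6 = 1.83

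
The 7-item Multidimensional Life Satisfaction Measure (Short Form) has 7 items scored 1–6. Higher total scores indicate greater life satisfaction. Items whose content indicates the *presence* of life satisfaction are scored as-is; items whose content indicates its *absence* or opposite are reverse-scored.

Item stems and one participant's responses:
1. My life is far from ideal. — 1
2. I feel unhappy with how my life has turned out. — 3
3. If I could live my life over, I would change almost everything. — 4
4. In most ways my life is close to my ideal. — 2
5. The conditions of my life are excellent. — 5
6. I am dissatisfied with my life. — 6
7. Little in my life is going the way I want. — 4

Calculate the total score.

24

Items 1, 2, 3, 6, 7 describe the absence/opposite of life satisfaction → reverse-score.
reverse-coded value = 7 − response.
  item 1: 7 − 1 = 6
  item 2: 7 − 3 = 4
  item 3: 7 − 4 = 3
  item 4: 2
  item 5: 5
  item 6: 7 − 6 = 1
  item 7: 7 − 4 = 3
Total = 6 + 4 + 3 + 2 + 5 + 1 + 3 = 24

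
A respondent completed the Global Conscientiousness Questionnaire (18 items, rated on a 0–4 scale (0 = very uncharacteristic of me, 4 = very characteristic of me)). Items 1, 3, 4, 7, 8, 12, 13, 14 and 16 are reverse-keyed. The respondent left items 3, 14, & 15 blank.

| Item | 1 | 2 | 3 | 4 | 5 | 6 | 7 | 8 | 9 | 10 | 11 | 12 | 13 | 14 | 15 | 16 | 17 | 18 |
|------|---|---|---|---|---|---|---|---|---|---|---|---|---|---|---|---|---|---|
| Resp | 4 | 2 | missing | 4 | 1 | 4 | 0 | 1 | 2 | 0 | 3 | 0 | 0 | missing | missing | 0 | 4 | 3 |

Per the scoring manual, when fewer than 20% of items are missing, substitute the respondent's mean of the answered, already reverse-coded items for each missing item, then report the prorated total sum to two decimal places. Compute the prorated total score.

Reverse-coded (on a 0–4 scale, reversed = 4 − raw):
  item 1: 4 − 4 = 0
  item 4: 4 − 4 = 0
  item 7: 4 − 0 = 4
  item 8: 4 − 1 = 3
  item 12: 4 − 0 = 4
  item 13: 4 − 0 = 4
  item 16: 4 − 0 = 4
Completed scored items (15 of 18): 0, 2, 0, 1, 4, 4, 3, 2, 0, 3, 4, 4, 4, 4, 3; sum = 38.
Person mean = 38 / 15 ≈ 2.5333
Prorated total = (38 / 15) × 18 = 45.60 (to 2 dp)

45.60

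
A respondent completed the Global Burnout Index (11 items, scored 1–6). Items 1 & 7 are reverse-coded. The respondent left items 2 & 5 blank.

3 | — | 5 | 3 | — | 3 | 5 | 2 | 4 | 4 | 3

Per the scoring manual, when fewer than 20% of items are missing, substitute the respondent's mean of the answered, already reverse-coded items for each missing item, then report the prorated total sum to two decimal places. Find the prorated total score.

36.67

Reverse-coded (reverse-coded value = 7 − response):
  item 1: 7 − 3 = 4
  item 7: 7 − 5 = 2
Completed scored items (9 of 11): 4, 5, 3, 3, 2, 2, 4, 4, 3; sum = 30.
Person mean = 30 / 9 ≈ 3.3333
Prorated total = (30 / 9) × 11 = 36.67 (to 2 dp)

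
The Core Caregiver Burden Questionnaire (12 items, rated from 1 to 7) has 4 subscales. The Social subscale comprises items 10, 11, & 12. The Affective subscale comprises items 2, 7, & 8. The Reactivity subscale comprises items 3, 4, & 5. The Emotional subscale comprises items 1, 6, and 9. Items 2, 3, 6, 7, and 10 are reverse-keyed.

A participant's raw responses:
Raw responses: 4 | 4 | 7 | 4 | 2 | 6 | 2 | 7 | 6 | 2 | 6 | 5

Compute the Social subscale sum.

17

Social items: 10, 11, 12.
Of these, item 10 is reverse-keyed; reverse-coded value = 8 − response.
  item 10: 8 − 2 = 6
  item 11: 6
  item 12: 5
Sum = 6 + 6 + 5 = 17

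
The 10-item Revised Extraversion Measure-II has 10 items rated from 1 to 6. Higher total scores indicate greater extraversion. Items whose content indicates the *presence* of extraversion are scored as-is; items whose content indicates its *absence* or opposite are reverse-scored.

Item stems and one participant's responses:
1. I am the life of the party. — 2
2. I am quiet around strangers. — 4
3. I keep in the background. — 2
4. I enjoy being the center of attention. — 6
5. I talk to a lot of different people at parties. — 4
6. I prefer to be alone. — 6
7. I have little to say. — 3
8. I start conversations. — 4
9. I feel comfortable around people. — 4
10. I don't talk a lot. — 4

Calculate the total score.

36

Items 2, 3, 6, 7, 10 describe the absence/opposite of extraversion → reverse-score.
on a 1–6 scale, reversed = 7 − raw.
  item 1: 2
  item 2: 7 − 4 = 3
  item 3: 7 − 2 = 5
  item 4: 6
  item 5: 4
  item 6: 7 − 6 = 1
  item 7: 7 − 3 = 4
  item 8: 4
  item 9: 4
  item 10: 7 − 4 = 3
Total = 2 + 3 + 5 + 6 + 4 + 1 + 4 + 4 + 4 + 3 = 36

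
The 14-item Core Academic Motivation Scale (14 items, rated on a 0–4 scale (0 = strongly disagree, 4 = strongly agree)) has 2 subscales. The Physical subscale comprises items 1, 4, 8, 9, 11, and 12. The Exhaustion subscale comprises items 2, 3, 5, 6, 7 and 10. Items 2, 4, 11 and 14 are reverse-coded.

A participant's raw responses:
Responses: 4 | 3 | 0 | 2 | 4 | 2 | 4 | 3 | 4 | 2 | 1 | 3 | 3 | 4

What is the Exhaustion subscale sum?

Exhaustion items: 2, 3, 5, 6, 7, 10.
Of these, item 2 is reverse-coded; on a 0–4 scale, reversed = 4 − raw.
  item 2: 4 − 3 = 1
  item 3: 0
  item 5: 4
  item 6: 2
  item 7: 4
  item 10: 2
Sum = 1 + 0 + 4 + 2 + 4 + 2 = 13

13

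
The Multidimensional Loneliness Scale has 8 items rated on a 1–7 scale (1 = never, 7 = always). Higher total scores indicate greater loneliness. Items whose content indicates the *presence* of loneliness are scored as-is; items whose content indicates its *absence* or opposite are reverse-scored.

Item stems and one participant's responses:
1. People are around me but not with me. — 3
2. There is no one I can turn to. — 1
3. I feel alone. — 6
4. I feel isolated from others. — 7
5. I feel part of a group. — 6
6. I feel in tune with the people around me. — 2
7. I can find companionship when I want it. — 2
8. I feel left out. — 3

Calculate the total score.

34

Items 5, 6, 7 describe the absence/opposite of loneliness → reverse-score.
reverse-coded value = 8 − response.
  item 1: 3
  item 2: 1
  item 3: 6
  item 4: 7
  item 5: 8 − 6 = 2
  item 6: 8 − 2 = 6
  item 7: 8 − 2 = 6
  item 8: 3
Total = 3 + 1 + 6 + 7 + 2 + 6 + 6 + 3 = 34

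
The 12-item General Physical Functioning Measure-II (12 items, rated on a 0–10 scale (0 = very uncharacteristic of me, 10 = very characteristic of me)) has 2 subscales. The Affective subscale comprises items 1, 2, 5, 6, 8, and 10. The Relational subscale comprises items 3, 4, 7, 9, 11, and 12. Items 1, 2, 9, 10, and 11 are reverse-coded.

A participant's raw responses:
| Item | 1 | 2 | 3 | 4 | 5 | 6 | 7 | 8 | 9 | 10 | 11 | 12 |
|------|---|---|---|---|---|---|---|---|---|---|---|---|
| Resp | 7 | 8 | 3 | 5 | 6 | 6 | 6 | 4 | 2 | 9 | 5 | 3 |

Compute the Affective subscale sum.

22

Affective items: 1, 2, 5, 6, 8, 10.
Of these, items 1, 2 and 10 are reverse-coded; reversed = (0+10) − raw = 10 − raw.
  item 1: 10 − 7 = 3
  item 2: 10 − 8 = 2
  item 5: 6
  item 6: 6
  item 8: 4
  item 10: 10 − 9 = 1
Sum = 3 + 2 + 6 + 6 + 4 + 1 = 22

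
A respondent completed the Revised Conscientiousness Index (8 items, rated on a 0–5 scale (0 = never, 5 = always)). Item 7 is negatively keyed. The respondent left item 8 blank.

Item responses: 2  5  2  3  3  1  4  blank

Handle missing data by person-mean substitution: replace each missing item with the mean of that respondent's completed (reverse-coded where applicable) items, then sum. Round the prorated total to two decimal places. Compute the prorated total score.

19.43

Reverse-coded (reversed = (0+5) − raw = 5 − raw):
  item 7: 5 − 4 = 1
Completed scored items (7 of 8): 2, 5, 2, 3, 3, 1, 1; sum = 17.
Person mean = 17 / 7 ≈ 2.4286
Prorated total = (17 / 7) × 8 = 19.43 (to 2 dp)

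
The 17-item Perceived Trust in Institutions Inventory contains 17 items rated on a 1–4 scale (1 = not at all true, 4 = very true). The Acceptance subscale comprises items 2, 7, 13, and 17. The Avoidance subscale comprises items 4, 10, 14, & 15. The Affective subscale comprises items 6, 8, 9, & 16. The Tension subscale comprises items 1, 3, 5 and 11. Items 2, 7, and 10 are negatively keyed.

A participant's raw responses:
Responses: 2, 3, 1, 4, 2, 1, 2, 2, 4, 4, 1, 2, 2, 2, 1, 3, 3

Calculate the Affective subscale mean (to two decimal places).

2.50

Affective items: 6, 8, 9, 16.
  item 6: 1
  item 8: 2
  item 9: 4
  item 16: 3
Sum = 1 + 2 + 4 + 3 = 10
Mean = 10 / 4 = 2.50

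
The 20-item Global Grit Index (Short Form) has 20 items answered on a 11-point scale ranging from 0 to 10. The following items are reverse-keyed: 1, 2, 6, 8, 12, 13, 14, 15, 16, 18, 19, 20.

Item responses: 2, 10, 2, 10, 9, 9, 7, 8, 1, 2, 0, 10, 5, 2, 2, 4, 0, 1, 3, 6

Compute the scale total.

89

Reverse-keyed items use 10 − raw:
  item 1: 10 − 2 = 8
  item 2: 10 − 10 = 0
  item 6: 10 − 9 = 1
  item 8: 10 − 8 = 2
  item 12: 10 − 10 = 0
  item 13: 10 − 5 = 5
  item 14: 10 − 2 = 8
  item 15: 10 − 2 = 8
  item 16: 10 − 4 = 6
  item 18: 10 − 1 = 9
  item 19: 10 − 3 = 7
  item 20: 10 − 6 = 4
Scored items: 8, 0, 2, 10, 9, 1, 7, 2, 1, 2, 0, 0, 5, 8, 8, 6, 0, 9, 7, 4
Total = 8 + 0 + 2 + 10 + 9 + 1 + 7 + 2 + 1 + 2 + 0 + 0 + 5 + 8 + 8 + 6 + 0 + 9 + 7 + 4 = 89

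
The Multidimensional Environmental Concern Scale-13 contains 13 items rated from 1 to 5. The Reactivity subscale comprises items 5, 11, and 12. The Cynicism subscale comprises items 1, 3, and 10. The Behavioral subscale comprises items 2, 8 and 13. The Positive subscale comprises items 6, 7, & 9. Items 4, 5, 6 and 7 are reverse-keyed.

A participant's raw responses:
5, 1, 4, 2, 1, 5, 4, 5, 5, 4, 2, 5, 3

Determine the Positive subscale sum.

8

Positive items: 6, 7, 9.
Of these, items 6 and 7 are reverse-keyed; reversed = (1+5) − raw = 6 − raw.
  item 6: 6 − 5 = 1
  item 7: 6 − 4 = 2
  item 9: 5
Sum = 1 + 2 + 5 = 8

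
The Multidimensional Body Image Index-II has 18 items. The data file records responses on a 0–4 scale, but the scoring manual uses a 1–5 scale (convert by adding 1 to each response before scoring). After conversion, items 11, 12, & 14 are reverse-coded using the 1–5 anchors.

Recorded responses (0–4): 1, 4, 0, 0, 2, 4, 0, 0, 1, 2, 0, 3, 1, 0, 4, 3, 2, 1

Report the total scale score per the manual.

52

Convert to 1–5: 2, 5, 1, 1, 3, 5, 1, 1, 2, 3, 1, 4, 2, 1, 5, 4, 3, 2
Reverse-coded (reversed = (1+5) − raw = 6 − raw):
  item 11: 6 − 1 = 5
  item 12: 6 − 4 = 2
  item 14: 6 − 1 = 5
Scored: 2, 5, 1, 1, 3, 5, 1, 1, 2, 3, 5, 2, 2, 5, 5, 4, 3, 2
Total = 52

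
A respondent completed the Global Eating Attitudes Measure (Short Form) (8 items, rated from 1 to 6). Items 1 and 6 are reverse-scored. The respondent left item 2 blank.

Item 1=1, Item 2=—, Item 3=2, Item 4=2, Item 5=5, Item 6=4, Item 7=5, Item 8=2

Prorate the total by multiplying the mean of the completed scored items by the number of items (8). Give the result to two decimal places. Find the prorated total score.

Reverse-coded (reverse-coded value = 7 − response):
  item 1: 7 − 1 = 6
  item 6: 7 − 4 = 3
Completed scored items (7 of 8): 6, 2, 2, 5, 3, 5, 2; sum = 25.
Person mean = 25 / 7 ≈ 3.5714
Prorated total = (25 / 7) × 8 = 28.57 (to 2 dp)

28.57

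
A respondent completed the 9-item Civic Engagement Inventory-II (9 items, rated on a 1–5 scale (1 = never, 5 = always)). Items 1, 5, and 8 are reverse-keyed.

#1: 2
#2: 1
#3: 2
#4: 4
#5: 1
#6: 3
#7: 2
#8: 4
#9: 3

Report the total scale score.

Reverse-coded items (reversed = (1+5) − raw = 6 − raw):
  item 1: 6 − 2 = 4
  item 5: 6 − 1 = 5
  item 8: 6 − 4 = 2
Scored responses: 4, 1, 2, 4, 5, 3, 2, 2, 3
Total = 4 + 1 + 2 + 4 + 5 + 3 + 2 + 2 + 3 = 26

26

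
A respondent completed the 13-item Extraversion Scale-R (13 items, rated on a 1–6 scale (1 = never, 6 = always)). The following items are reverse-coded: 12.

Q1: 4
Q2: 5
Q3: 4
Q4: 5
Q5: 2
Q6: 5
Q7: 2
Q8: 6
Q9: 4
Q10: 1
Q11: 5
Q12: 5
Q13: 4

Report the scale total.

49

Apply reverse scoring (reverse-coded value = 7 − response):
  item 12: 7 − 5 = 2
After reverse-coding: 4, 5, 4, 5, 2, 5, 2, 6, 4, 1, 5, 2, 4
Total = 4 + 5 + 4 + 5 + 2 + 5 + 2 + 6 + 4 + 1 + 5 + 2 + 4 = 49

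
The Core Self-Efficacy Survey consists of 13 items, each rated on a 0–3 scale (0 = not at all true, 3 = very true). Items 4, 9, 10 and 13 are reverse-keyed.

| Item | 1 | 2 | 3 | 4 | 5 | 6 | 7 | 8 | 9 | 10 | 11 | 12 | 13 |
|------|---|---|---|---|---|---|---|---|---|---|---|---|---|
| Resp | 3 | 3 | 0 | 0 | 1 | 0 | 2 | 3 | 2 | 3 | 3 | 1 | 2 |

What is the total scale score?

21

Reverse-keyed items use 3 − raw:
  item 4: 3 − 0 = 3
  item 9: 3 − 2 = 1
  item 10: 3 − 3 = 0
  item 13: 3 − 2 = 1
Scored responses: 3, 3, 0, 3, 1, 0, 2, 3, 1, 0, 3, 1, 1
Total = 3 + 3 + 0 + 3 + 1 + 0 + 2 + 3 + 1 + 0 + 3 + 1 + 1 = 21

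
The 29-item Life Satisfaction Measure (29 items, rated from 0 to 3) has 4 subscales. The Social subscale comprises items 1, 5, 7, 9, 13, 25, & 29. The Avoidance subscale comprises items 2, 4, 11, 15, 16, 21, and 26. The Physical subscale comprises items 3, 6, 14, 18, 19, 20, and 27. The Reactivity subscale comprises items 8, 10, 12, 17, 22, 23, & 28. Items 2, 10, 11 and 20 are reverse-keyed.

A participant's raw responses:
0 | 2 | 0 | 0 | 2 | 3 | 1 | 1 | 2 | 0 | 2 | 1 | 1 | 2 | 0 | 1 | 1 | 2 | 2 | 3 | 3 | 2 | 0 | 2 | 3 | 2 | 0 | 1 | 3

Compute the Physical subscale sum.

9

Physical items: 3, 6, 14, 18, 19, 20, 27.
Of these, item 20 is reverse-keyed; reversed = (0+3) − raw = 3 − raw.
  item 3: 0
  item 6: 3
  item 14: 2
  item 18: 2
  item 19: 2
  item 20: 3 − 3 = 0
  item 27: 0
Sum = 0 + 3 + 2 + 2 + 2 + 0 + 0 = 9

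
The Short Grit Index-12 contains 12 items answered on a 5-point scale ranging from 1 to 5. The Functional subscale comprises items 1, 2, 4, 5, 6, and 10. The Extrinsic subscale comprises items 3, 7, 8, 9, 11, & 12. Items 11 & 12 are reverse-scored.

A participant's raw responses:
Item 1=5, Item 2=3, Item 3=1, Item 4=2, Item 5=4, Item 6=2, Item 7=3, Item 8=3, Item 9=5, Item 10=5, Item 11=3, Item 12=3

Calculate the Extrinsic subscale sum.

18

Extrinsic items: 3, 7, 8, 9, 11, 12.
Of these, items 11 & 12 are reverse-scored; on a 1–5 scale, reversed = 6 − raw.
  item 3: 1
  item 7: 3
  item 8: 3
  item 9: 5
  item 11: 6 − 3 = 3
  item 12: 6 − 3 = 3
Sum = 1 + 3 + 3 + 5 + 3 + 3 = 18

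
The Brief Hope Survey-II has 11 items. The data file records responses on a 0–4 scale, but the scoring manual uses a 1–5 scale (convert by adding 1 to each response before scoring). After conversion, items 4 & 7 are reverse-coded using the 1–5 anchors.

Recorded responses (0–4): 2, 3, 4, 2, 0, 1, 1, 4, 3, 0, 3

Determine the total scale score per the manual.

36

Convert to 1–5: 3, 4, 5, 3, 1, 2, 2, 5, 4, 1, 4
Reverse-coded (on a 1–5 scale, reversed = 6 − raw):
  item 4: 6 − 3 = 3
  item 7: 6 − 2 = 4
Scored: 3, 4, 5, 3, 1, 2, 4, 5, 4, 1, 4
Total = 36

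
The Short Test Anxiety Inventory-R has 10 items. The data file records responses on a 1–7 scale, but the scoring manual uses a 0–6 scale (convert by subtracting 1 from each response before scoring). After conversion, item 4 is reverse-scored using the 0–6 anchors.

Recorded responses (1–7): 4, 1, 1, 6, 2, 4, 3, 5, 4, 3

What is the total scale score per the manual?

19

Convert to 0–6: 3, 0, 0, 5, 1, 3, 2, 4, 3, 2
Reverse-coded (reversed = (0+6) − raw = 6 − raw):
  item 4: 6 − 5 = 1
Scored: 3, 0, 0, 1, 1, 3, 2, 4, 3, 2
Total = 19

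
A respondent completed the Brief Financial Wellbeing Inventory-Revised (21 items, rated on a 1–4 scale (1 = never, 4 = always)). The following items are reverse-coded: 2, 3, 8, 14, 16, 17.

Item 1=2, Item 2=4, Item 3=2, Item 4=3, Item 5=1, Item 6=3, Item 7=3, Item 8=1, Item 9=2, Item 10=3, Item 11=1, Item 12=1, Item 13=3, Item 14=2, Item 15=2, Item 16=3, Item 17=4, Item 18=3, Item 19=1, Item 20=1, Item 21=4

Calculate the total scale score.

Reversing items 2, 3, 8, 14, 16, and 17 with 5 − raw:
Total = 2 + (5−4) + (5−2) + 3 + 1 + 3 + 3 + (5−1) + 2 + 3 + 1 + 1 + 3 + (5−2) + 2 + (5−3) + (5−4) + 3 + 1 + 1 + 4
      = 2 + 1 + 3 + 3 + 1 + 3 + 3 + 4 + 2 + 3 + 1 + 1 + 3 + 3 + 2 + 2 + 1 + 3 + 1 + 1 + 4 = 47

47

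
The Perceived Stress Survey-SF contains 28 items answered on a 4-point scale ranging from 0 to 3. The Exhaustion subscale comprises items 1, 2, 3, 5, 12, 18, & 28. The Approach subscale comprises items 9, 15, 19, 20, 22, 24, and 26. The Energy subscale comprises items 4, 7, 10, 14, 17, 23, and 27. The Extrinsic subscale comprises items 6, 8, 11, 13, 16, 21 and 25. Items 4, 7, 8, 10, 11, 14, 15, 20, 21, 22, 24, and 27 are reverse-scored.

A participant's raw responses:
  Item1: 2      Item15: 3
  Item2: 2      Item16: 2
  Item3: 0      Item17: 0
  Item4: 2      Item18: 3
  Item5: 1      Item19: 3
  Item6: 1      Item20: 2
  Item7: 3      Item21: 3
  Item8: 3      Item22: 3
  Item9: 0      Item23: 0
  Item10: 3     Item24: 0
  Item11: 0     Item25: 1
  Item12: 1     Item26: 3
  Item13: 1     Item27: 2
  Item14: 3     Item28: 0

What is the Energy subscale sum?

2

Energy items: 4, 7, 10, 14, 17, 23, 27.
Of these, items 4, 7, 10, 14, and 27 are reverse-scored; on a 0–3 scale, reversed = 3 − raw.
  item 4: 3 − 2 = 1
  item 7: 3 − 3 = 0
  item 10: 3 − 3 = 0
  item 14: 3 − 3 = 0
  item 17: 0
  item 23: 0
  item 27: 3 − 2 = 1
Sum = 1 + 0 + 0 + 0 + 0 + 0 + 1 = 2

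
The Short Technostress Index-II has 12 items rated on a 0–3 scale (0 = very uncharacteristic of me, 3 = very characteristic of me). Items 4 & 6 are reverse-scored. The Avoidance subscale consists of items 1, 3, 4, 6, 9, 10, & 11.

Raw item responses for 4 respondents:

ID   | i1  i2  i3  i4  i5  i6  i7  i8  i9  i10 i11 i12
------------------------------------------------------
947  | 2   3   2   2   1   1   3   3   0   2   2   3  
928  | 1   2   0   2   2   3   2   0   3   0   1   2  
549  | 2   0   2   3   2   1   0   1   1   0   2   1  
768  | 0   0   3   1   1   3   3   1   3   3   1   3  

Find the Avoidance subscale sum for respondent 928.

6

Respondent 928 raw: 1, 2, 0, 2, 2, 3, 2, 0, 3, 0, 1, 2.
Avoidance items: 1, 3, 4, 6, 9, 10, 11.
Reverse-coded (reverse-coded value = 3 − response):
  item 1: 1
  item 3: 0
  item 4: 3 − 2 = 1
  item 6: 3 − 3 = 0
  item 9: 3
  item 10: 0
  item 11: 1
Sum = 1 + 0 + 1 + 0 + 3 + 0 + 1 = 6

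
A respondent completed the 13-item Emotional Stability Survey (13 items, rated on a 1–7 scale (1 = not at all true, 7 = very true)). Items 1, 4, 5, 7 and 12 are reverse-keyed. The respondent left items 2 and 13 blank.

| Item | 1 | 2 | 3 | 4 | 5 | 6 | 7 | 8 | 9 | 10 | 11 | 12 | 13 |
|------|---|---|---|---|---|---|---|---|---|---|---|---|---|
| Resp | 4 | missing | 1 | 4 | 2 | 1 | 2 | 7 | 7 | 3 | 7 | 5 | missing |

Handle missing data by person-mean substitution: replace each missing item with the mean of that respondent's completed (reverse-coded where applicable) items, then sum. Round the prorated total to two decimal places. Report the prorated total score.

57.91

Reverse-coded (reverse-coded value = 8 − response):
  item 1: 8 − 4 = 4
  item 4: 8 − 4 = 4
  item 5: 8 − 2 = 6
  item 7: 8 − 2 = 6
  item 12: 8 − 5 = 3
Completed scored items (11 of 13): 4, 1, 4, 6, 1, 6, 7, 7, 3, 7, 3; sum = 49.
Person mean = 49 / 11 ≈ 4.4545
Prorated total = (49 / 11) × 13 = 57.91 (to 2 dp)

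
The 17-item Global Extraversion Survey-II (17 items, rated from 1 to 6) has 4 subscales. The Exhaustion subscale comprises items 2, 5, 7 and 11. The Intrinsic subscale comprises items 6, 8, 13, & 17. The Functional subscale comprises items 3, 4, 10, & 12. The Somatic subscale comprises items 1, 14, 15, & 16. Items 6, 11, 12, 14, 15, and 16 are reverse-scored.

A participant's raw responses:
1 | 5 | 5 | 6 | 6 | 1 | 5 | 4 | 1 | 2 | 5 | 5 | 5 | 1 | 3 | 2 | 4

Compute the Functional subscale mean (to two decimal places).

Functional items: 3, 4, 10, 12.
Of these, item 12 is reverse-scored; on a 1–6 scale, reversed = 7 − raw.
  item 3: 5
  item 4: 6
  item 10: 2
  item 12: 7 − 5 = 2
Sum = 5 + 6 + 2 + 2 = 15
Mean = 15 / 4 = 3.75

3.75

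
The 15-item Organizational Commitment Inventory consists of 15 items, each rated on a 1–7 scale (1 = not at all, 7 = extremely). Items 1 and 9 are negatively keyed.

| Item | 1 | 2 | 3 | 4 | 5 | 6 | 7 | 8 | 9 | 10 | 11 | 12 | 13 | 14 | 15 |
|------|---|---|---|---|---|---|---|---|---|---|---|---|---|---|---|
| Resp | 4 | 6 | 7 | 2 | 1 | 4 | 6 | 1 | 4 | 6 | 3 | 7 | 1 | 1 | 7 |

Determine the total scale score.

Reversing items 1 & 9 with 8 − raw:
Total = (8−4) + 6 + 7 + 2 + 1 + 4 + 6 + 1 + (8−4) + 6 + 3 + 7 + 1 + 1 + 7
      = 4 + 6 + 7 + 2 + 1 + 4 + 6 + 1 + 4 + 6 + 3 + 7 + 1 + 1 + 7 = 60

60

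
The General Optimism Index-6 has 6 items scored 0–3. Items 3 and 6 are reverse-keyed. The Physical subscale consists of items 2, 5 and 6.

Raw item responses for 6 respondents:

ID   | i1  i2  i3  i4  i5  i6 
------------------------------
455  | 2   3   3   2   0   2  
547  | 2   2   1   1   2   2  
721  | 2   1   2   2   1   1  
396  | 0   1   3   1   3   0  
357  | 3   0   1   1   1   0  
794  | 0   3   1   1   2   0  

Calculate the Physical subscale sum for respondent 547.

5

Respondent 547 raw: 2, 2, 1, 1, 2, 2.
Physical items: 2, 5, 6.
Reverse-coded (on a 0–3 scale, reversed = 3 − raw):
  item 2: 2
  item 5: 2
  item 6: 3 − 2 = 1
Sum = 2 + 2 + 1 = 5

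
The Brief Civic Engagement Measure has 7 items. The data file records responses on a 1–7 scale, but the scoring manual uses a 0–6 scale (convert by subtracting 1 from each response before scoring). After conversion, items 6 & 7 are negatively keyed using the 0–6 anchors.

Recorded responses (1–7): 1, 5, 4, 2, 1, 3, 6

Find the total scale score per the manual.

13

Convert to 0–6: 0, 4, 3, 1, 0, 2, 5
Reverse-coded (reversed = (0+6) − raw = 6 − raw):
  item 6: 6 − 2 = 4
  item 7: 6 − 5 = 1
Scored: 0, 4, 3, 1, 0, 4, 1
Total = 13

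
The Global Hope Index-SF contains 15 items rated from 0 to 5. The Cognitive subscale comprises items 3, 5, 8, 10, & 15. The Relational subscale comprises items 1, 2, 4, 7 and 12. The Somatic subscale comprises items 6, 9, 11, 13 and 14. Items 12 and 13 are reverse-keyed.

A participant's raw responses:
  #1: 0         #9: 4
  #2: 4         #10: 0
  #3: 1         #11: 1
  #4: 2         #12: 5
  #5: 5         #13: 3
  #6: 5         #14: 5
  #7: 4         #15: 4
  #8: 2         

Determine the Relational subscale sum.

10

Relational items: 1, 2, 4, 7, 12.
Of these, item 12 is reverse-keyed; reverse-coded value = 5 − response.
  item 1: 0
  item 2: 4
  item 4: 2
  item 7: 4
  item 12: 5 − 5 = 0
Sum = 0 + 4 + 2 + 4 + 0 = 10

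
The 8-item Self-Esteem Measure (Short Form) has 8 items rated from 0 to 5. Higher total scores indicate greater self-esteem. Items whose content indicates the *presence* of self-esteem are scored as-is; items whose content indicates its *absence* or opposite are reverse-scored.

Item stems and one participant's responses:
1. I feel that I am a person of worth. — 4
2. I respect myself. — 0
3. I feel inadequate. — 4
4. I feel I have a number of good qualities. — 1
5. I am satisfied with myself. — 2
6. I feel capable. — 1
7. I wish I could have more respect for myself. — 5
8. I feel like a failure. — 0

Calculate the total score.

14

Items 3, 7, 8 describe the absence/opposite of self-esteem → reverse-score.
reverse-coded value = 5 − response.
  item 1: 4
  item 2: 0
  item 3: 5 − 4 = 1
  item 4: 1
  item 5: 2
  item 6: 1
  item 7: 5 − 5 = 0
  item 8: 5 − 0 = 5
Total = 4 + 0 + 1 + 1 + 2 + 1 + 0 + 5 = 14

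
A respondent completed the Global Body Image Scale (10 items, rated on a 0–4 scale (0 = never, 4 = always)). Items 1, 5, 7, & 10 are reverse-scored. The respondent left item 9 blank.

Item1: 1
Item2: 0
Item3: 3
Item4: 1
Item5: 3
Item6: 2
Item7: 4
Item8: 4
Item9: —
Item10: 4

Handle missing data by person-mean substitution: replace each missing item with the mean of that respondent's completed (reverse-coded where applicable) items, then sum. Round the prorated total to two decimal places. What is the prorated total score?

15.56

Reverse-coded (reversed = (0+4) − raw = 4 − raw):
  item 1: 4 − 1 = 3
  item 5: 4 − 3 = 1
  item 7: 4 − 4 = 0
  item 10: 4 − 4 = 0
Completed scored items (9 of 10): 3, 0, 3, 1, 1, 2, 0, 4, 0; sum = 14.
Person mean = 14 / 9 ≈ 1.5556
Prorated total = (14 / 9) × 10 = 15.56 (to 2 dp)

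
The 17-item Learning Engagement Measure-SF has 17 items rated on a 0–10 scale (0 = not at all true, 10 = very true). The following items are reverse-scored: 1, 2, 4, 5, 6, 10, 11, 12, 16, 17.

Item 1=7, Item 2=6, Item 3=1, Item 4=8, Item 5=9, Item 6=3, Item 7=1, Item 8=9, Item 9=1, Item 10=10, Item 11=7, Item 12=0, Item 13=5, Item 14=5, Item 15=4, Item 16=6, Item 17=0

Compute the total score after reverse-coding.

70

Reversing items 1, 2, 4, 5, 6, 10, 11, 12, 16, & 17 with 10 − raw:
Total = (10−7) + (10−6) + 1 + (10−8) + (10−9) + (10−3) + 1 + 9 + 1 + (10−10) + (10−7) + (10−0) + 5 + 5 + 4 + (10−6) + (10−0)
      = 3 + 4 + 1 + 2 + 1 + 7 + 1 + 9 + 1 + 0 + 3 + 10 + 5 + 5 + 4 + 4 + 10 = 70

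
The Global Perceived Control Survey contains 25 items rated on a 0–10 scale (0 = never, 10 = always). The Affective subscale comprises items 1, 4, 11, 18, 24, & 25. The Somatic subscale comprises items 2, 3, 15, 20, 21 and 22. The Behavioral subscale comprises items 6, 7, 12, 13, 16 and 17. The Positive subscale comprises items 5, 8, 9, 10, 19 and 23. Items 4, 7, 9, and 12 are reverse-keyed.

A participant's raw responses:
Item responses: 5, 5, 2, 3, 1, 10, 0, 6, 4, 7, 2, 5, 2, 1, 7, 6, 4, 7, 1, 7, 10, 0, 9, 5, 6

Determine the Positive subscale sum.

30

Positive items: 5, 8, 9, 10, 19, 23.
Of these, item 9 is reverse-keyed; on a 0–10 scale, reversed = 10 − raw.
  item 5: 1
  item 8: 6
  item 9: 10 − 4 = 6
  item 10: 7
  item 19: 1
  item 23: 9
Sum = 1 + 6 + 6 + 7 + 1 + 9 = 30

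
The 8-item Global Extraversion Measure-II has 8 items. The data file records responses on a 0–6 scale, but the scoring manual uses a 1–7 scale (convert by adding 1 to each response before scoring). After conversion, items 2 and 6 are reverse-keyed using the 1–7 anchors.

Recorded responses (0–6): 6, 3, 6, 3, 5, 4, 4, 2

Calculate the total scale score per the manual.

39

Convert to 1–7: 7, 4, 7, 4, 6, 5, 5, 3
Reverse-coded (on a 1–7 scale, reversed = 8 − raw):
  item 2: 8 − 4 = 4
  item 6: 8 − 5 = 3
Scored: 7, 4, 7, 4, 6, 3, 5, 3
Total = 39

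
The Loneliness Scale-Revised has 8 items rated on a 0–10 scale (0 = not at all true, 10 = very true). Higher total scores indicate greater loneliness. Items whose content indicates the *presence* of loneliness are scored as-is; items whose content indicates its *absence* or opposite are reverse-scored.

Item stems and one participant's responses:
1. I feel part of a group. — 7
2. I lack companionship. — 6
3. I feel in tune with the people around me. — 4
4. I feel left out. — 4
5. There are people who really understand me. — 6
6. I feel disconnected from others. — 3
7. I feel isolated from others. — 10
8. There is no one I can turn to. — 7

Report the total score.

43

Items 1, 3, 5 describe the absence/opposite of loneliness → reverse-score.
reversed = (0+10) − raw = 10 − raw.
  item 1: 10 − 7 = 3
  item 2: 6
  item 3: 10 − 4 = 6
  item 4: 4
  item 5: 10 − 6 = 4
  item 6: 3
  item 7: 10
  item 8: 7
Total = 3 + 6 + 6 + 4 + 4 + 3 + 10 + 7 = 43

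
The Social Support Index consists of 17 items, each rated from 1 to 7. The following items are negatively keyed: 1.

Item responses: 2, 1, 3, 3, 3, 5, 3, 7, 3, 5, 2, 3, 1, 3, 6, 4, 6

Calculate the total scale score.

64

Raw sum = 60. Negatively keyed items: 1; their raw sum = 2.
Each reversal replaces raw with 8 − raw, changing the total by 8 − 2·raw per item.
Total = 60 + 1·8 − 2·2 = 60 + 8 − 4 = 64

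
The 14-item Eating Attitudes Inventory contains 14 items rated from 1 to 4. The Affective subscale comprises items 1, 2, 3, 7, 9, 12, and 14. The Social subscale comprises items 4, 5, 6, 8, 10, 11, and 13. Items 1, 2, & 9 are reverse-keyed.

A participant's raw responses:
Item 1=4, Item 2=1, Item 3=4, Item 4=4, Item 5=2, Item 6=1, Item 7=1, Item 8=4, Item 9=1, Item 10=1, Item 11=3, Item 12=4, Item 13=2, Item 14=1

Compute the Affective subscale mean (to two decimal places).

2.71

Affective items: 1, 2, 3, 7, 9, 12, 14.
Of these, items 1, 2, and 9 are reverse-keyed; reverse-coded value = 5 − response.
  item 1: 5 − 4 = 1
  item 2: 5 − 1 = 4
  item 3: 4
  item 7: 1
  item 9: 5 − 1 = 4
  item 12: 4
  item 14: 1
Sum = 1 + 4 + 4 + 1 + 4 + 4 + 1 = 19
Mean = 19 / 7 = 2.71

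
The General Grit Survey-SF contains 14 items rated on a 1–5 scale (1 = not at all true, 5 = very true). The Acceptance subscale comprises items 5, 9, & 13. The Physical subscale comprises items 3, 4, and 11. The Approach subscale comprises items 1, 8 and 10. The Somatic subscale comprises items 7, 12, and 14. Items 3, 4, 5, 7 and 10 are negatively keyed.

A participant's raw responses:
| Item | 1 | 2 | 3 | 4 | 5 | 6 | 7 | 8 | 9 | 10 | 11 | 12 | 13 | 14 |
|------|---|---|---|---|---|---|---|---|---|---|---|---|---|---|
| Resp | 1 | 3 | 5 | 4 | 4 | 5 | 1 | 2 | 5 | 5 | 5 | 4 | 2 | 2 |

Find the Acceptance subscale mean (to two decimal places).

Acceptance items: 5, 9, 13.
Of these, item 5 is negatively keyed; reverse-coded value = 6 − response.
  item 5: 6 − 4 = 2
  item 9: 5
  item 13: 2
Sum = 2 + 5 + 2 = 9
Mean = 9 / 3 = 3.00

3.00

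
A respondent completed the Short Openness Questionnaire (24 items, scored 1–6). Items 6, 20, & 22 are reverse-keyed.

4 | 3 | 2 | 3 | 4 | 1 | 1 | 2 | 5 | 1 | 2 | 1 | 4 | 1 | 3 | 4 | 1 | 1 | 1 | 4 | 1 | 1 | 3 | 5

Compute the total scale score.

Reversing items 6, 20, & 22 with 7 − raw:
Total = 4 + 3 + 2 + 3 + 4 + (7−1) + 1 + 2 + 5 + 1 + 2 + 1 + 4 + 1 + 3 + 4 + 1 + 1 + 1 + (7−4) + 1 + (7−1) + 3 + 5
      = 4 + 3 + 2 + 3 + 4 + 6 + 1 + 2 + 5 + 1 + 2 + 1 + 4 + 1 + 3 + 4 + 1 + 1 + 1 + 3 + 1 + 6 + 3 + 5 = 67

67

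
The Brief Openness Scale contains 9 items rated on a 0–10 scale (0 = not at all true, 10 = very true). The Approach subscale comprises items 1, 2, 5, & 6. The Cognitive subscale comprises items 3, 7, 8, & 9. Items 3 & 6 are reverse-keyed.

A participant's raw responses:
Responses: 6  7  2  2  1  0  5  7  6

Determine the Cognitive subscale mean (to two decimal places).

6.50

Cognitive items: 3, 7, 8, 9.
Of these, item 3 is reverse-keyed; reverse-coded value = 10 − response.
  item 3: 10 − 2 = 8
  item 7: 5
  item 8: 7
  item 9: 6
Sum = 8 + 5 + 7 + 6 = 26
Mean = 26 / 4 = 6.50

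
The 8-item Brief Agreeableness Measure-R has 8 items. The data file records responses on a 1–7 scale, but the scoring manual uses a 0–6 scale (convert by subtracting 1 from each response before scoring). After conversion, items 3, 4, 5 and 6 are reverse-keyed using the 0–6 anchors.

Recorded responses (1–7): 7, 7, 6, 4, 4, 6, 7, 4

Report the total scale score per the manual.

Convert to 0–6: 6, 6, 5, 3, 3, 5, 6, 3
Reverse-coded (on a 0–6 scale, reversed = 6 − raw):
  item 3: 6 − 5 = 1
  item 4: 6 − 3 = 3
  item 5: 6 − 3 = 3
  item 6: 6 − 5 = 1
Scored: 6, 6, 1, 3, 3, 1, 6, 3
Total = 29

29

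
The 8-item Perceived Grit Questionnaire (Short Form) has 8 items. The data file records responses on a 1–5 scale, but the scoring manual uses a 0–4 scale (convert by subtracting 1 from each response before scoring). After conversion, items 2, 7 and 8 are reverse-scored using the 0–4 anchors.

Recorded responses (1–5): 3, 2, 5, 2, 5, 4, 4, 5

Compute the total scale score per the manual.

18

Convert to 0–4: 2, 1, 4, 1, 4, 3, 3, 4
Reverse-coded (reverse-coded value = 4 − response):
  item 2: 4 − 1 = 3
  item 7: 4 − 3 = 1
  item 8: 4 − 4 = 0
Scored: 2, 3, 4, 1, 4, 3, 1, 0
Total = 18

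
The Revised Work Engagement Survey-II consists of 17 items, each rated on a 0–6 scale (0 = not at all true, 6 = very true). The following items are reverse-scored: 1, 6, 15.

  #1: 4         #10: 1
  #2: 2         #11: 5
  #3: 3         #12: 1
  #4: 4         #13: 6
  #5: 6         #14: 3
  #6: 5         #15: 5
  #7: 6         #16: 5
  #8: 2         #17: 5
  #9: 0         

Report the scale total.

53

Reverse-coded items (reversed = (0+6) − raw = 6 − raw):
  item 1: 6 − 4 = 2
  item 6: 6 − 5 = 1
  item 15: 6 − 5 = 1
Scored responses: 2, 2, 3, 4, 6, 1, 6, 2, 0, 1, 5, 1, 6, 3, 1, 5, 5
Total = 2 + 2 + 3 + 4 + 6 + 1 + 6 + 2 + 0 + 1 + 5 + 1 + 6 + 3 + 1 + 5 + 5 = 53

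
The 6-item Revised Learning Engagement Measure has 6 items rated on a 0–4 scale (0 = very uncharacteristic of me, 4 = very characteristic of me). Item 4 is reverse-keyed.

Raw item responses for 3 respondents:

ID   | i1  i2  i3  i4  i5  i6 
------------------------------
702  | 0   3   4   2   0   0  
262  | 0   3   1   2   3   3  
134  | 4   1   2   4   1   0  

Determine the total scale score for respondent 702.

9

Respondent 702 raw: 0, 3, 4, 2, 0, 0.
Reverse-coded (on a 0–4 scale, reversed = 4 − raw):
  item 1: 0
  item 2: 3
  item 3: 4
  item 4: 4 − 2 = 2
  item 5: 0
  item 6: 0
Sum = 0 + 3 + 4 + 2 + 0 + 0 = 9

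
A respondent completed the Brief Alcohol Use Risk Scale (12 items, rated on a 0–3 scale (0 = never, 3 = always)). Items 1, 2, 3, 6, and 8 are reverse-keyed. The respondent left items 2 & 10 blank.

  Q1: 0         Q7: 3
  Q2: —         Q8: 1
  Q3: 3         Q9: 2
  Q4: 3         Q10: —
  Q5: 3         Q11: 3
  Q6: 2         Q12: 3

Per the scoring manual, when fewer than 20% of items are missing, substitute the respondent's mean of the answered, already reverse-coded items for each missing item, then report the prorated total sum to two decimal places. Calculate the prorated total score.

Reverse-coded (on a 0–3 scale, reversed = 3 − raw):
  item 1: 3 − 0 = 3
  item 3: 3 − 3 = 0
  item 6: 3 − 2 = 1
  item 8: 3 − 1 = 2
Completed scored items (10 of 12): 3, 0, 3, 3, 1, 3, 2, 2, 3, 3; sum = 23.
Person mean = 23 / 10 ≈ 2.3000
Prorated total = (23 / 10) × 12 = 27.60 (to 2 dp)

27.60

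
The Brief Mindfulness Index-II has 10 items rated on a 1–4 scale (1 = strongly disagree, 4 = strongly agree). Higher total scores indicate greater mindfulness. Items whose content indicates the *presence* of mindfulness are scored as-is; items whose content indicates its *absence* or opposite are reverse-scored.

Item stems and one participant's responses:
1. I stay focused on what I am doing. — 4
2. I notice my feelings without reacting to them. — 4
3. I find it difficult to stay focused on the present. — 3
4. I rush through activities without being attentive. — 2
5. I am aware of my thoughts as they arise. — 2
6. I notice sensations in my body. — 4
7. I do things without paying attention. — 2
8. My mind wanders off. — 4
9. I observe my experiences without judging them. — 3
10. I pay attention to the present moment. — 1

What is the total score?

27

Items 3, 4, 7, 8 describe the absence/opposite of mindfulness → reverse-score.
reverse-coded value = 5 − response.
  item 1: 4
  item 2: 4
  item 3: 5 − 3 = 2
  item 4: 5 − 2 = 3
  item 5: 2
  item 6: 4
  item 7: 5 − 2 = 3
  item 8: 5 − 4 = 1
  item 9: 3
  item 10: 1
Total = 4 + 4 + 2 + 3 + 2 + 4 + 3 + 1 + 3 + 1 = 27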